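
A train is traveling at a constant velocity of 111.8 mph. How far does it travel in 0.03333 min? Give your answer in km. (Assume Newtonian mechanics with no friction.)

v = 111.8 mph × 0.44704 = 49.9791 m/s
t = 0.03333 min × 60.0 = 1.9998 s
d = v × t = 49.9791 × 1.9998 = 99.9482 m
d = 99.9482 m / 1000.0 = 0.09995 km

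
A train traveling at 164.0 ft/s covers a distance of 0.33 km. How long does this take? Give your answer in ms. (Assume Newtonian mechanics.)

d = 0.33 km × 1000.0 = 330.0 m
v = 164.0 ft/s × 0.3048 = 49.9872 m/s
t = d / v = 330.0 / 49.9872 = 6.60169 s
t = 6.60169 s / 0.001 = 6602 ms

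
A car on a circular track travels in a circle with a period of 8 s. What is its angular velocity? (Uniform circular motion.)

ω = 2π/T = 2π/8 = 0.7854 rad/s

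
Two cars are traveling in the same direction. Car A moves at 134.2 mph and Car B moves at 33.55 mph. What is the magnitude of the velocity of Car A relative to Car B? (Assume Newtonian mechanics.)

v_rel = |v_A - v_B| = |134.2 - 33.55| = 100.65 mph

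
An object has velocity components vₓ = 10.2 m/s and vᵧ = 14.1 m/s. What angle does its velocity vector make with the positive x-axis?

θ = arctan(vᵧ/vₓ) = arctan(14.1/10.2) = 54.12°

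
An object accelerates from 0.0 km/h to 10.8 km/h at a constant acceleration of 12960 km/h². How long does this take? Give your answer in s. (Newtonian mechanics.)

v₀ = 0.0 km/h × 0.2777777777777778 = 0.0 m/s
v = 10.8 km/h × 0.2777777777777778 = 3.0 m/s
a = 12960 km/h² × 7.716049382716049e-05 = 1.0 m/s²
t = (v - v₀) / a = (3.0 - 0.0) / 1.0 = 3.0 s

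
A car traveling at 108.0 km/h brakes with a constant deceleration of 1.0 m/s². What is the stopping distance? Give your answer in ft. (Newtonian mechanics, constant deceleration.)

v₀ = 108.0 km/h × 0.2777777777777778 = 30.0 m/s
d = v₀² / (2a) = 30.0² / (2 × 1.0) = 900.0 / 2.0 = 450.0 m
d = 450.0 m / 0.3048 = 1476 ft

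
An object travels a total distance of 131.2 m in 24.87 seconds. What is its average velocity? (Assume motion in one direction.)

v_avg = Δd / Δt = 131.2 / 24.87 = 5.28 m/s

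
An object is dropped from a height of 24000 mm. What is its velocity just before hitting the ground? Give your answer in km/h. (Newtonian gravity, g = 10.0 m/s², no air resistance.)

h = 24000 mm × 0.001 = 24.0 m
v = √(2gh) = √(2 × 10.0 × 24.0) = 21.9089 m/s
v = 21.9089 m/s / 0.2777777777777778 = 78.87 km/h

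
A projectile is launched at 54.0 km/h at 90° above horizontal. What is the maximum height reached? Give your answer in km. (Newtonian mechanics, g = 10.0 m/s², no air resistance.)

v₀ = 54.0 km/h × 0.2777777777777778 = 15.0 m/s
H = v₀² × sin²(θ) / (2g) = 15.0² × sin(90°)² / (2 × 10.0) = 225.0 × 1.0 / 20.0 = 11.25 m
H = 11.25 m / 1000.0 = 0.01125 km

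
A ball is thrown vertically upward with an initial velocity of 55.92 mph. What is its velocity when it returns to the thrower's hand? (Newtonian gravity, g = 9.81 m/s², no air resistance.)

By conservation of energy (no air resistance), the ball returns to the throw height with the same speed as launch, but directed downward.
|v_ground| = v₀ = 55.92 mph
v_ground = 55.92 mph (downward)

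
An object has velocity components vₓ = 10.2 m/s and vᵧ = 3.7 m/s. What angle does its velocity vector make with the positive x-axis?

θ = arctan(vᵧ/vₓ) = arctan(3.7/10.2) = 19.94°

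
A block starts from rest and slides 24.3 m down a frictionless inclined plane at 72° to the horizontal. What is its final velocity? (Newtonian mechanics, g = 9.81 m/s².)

a = g sin(θ) = 9.81 × sin(72°) = 9.3299 m/s²
v = √(2ad) = √(2 × 9.3299 × 24.3) = 21.29 m/s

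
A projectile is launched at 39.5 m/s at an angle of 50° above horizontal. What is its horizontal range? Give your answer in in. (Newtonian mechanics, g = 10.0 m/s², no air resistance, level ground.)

R = v₀² × sin(2θ) / g = 39.5² × sin(2 × 50°) / 10.0 = 1560.25 × 0.984808 / 10.0 = 153.655 m
R = 153.655 m / 0.0254 = 6049 in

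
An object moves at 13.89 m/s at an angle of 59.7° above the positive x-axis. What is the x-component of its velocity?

vₓ = v cos(θ) = 13.89 × cos(59.7°) = 7.01 m/s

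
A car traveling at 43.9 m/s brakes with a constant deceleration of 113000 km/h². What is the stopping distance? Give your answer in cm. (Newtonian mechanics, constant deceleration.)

a = 113000 km/h² × 7.716049382716049e-05 = 8.71914 m/s²
d = v₀² / (2a) = 43.9² / (2 × 8.71914) = 1927.21 / 17.4383 = 110.516 m
d = 110.516 m / 0.01 = 11050 cm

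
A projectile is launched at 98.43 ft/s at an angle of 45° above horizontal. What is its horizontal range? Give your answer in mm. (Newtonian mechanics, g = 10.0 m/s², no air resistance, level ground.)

v₀ = 98.43 ft/s × 0.3048 = 30.0015 m/s
R = v₀² × sin(2θ) / g = 30.0015² × sin(2 × 45°) / 10.0 = 900.09 × 1.0 / 10.0 = 90.009 m
R = 90.009 m / 0.001 = 90010 mm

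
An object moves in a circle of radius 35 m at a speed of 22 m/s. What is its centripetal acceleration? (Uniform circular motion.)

a_c = v²/r = 22²/35 = 484/35 = 13.83 m/s²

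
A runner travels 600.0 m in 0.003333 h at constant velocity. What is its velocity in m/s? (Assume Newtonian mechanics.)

t = 0.003333 h × 3600.0 = 11.9988 s
v = d / t = 600.0 / 11.9988 = 50.01 m/s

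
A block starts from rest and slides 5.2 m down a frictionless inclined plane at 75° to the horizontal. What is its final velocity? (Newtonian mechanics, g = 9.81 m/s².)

a = g sin(θ) = 9.81 × sin(75°) = 9.4757 m/s²
v = √(2ad) = √(2 × 9.4757 × 5.2) = 9.93 m/s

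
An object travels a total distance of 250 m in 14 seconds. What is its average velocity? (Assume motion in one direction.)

v_avg = Δd / Δt = 250 / 14 = 17.86 m/s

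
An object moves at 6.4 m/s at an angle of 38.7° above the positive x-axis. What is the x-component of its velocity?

vₓ = v cos(θ) = 6.4 × cos(38.7°) = 4.99 m/s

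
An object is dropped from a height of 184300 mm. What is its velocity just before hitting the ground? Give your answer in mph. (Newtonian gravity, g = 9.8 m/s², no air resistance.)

h = 184300 mm × 0.001 = 184.3 m
v = √(2gh) = √(2 × 9.8 × 184.3) = 60.1022 m/s
v = 60.1022 m/s / 0.44704 = 134.4 mph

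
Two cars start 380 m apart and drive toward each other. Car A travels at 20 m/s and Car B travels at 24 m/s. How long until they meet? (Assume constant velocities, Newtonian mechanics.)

Combined speed: v_combined = 20 + 24 = 44 m/s
Time to meet: t = d/v_combined = 380/44 = 8.64 s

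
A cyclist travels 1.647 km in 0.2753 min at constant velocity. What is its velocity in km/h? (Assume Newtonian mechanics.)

d = 1.647 km × 1000.0 = 1647.0 m
t = 0.2753 min × 60.0 = 16.518 s
v = d / t = 1647.0 / 16.518 = 99.7094 m/s
v = 99.7094 m/s / 0.2777777777777778 = 359.0 km/h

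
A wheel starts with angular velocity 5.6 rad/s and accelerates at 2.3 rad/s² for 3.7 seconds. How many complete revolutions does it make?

θ = ω₀t + ½αt² = 5.6×3.7 + ½×2.3×3.7² = 36.4635 rad
Total revolutions = θ/(2π) = 36.4635/(2π) = 5.8
Complete revolutions = ⌊5.8⌋ = 5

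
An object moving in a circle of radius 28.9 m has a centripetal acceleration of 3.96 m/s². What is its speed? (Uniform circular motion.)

v = √(a_c × r) = √(3.96 × 28.9) = 10.7 m/s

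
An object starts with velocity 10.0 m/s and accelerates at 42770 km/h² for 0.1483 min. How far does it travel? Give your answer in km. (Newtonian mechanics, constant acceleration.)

a = 42770 km/h² × 7.716049382716049e-05 = 3.30015 m/s²
t = 0.1483 min × 60.0 = 8.898 s
d = v₀ × t + ½ × a × t² = 10.0 × 8.898 + 0.5 × 3.30015 × 8.898² = 219.624 m
d = 219.624 m / 1000.0 = 0.2196 km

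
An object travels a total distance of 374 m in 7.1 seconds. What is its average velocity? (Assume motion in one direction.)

v_avg = Δd / Δt = 374 / 7.1 = 52.68 m/s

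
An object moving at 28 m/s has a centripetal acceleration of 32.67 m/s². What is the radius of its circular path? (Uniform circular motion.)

r = v²/a_c = 28²/32.67 = 24.0 m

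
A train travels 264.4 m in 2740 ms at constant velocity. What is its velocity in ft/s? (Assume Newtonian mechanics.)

t = 2740 ms × 0.001 = 2.74 s
v = d / t = 264.4 / 2.74 = 96.4964 m/s
v = 96.4964 m/s / 0.3048 = 316.6 ft/s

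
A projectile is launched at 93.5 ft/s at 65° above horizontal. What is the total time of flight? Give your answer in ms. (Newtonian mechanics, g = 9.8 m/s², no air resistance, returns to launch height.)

v₀ = 93.5 ft/s × 0.3048 = 28.4988 m/s
T = 2 × v₀ × sin(θ) / g = 2 × 28.4988 × sin(65°) / 9.8 = 2 × 28.4988 × 0.906308 / 9.8 = 5.27116 s
T = 5.27116 s / 0.001 = 5271 ms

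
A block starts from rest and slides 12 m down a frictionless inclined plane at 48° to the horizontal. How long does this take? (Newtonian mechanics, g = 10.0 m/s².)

a = g sin(θ) = 10.0 × sin(48°) = 7.4314 m/s²
t = √(2d/a) = √(2 × 12 / 7.4314) = 1.8 s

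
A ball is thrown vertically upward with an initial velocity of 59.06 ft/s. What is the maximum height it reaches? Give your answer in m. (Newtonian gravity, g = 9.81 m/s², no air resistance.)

v₀ = 59.06 ft/s × 0.3048 = 18.0015 m/s
h_max = v₀² / (2g) = 18.0015² / (2 × 9.81) = 324.054 / 19.62 = 16.52 m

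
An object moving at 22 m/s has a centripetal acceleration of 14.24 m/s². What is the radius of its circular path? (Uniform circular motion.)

r = v²/a_c = 22²/14.24 = 33.99 m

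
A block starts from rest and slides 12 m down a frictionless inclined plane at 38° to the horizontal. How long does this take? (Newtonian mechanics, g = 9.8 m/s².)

a = g sin(θ) = 9.8 × sin(38°) = 6.0335 m/s²
t = √(2d/a) = √(2 × 12 / 6.0335) = 1.99 s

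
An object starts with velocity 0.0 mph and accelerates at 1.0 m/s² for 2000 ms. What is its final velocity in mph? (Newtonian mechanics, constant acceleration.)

v₀ = 0.0 mph × 0.44704 = 0.0 m/s
t = 2000 ms × 0.001 = 2.0 s
v = v₀ + a × t = 0.0 + 1.0 × 2.0 = 2.0 m/s
v = 2.0 m/s / 0.44704 = 4.474 mph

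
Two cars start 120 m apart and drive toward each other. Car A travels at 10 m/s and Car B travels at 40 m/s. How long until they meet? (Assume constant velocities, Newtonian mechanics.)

Combined speed: v_combined = 10 + 40 = 50 m/s
Time to meet: t = d/v_combined = 120/50 = 2.4 s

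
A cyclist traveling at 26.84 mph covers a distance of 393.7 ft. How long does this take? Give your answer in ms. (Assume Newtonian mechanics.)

d = 393.7 ft × 0.3048 = 120.0 m
v = 26.84 mph × 0.44704 = 11.9986 m/s
t = d / v = 120.0 / 11.9986 = 10.0012 s
t = 10.0012 s / 0.001 = 10000 ms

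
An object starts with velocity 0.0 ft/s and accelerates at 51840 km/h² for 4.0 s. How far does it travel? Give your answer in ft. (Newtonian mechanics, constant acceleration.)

v₀ = 0.0 ft/s × 0.3048 = 0.0 m/s
a = 51840 km/h² × 7.716049382716049e-05 = 4.0 m/s²
d = v₀ × t + ½ × a × t² = 0.0 × 4.0 + 0.5 × 4.0 × 4.0² = 32.0 m
d = 32.0 m / 0.3048 = 105.0 ft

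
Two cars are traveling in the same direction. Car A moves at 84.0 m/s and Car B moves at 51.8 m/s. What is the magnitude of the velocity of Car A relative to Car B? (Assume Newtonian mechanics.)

v_rel = |v_A - v_B| = |84.0 - 51.8| = 32.2 m/s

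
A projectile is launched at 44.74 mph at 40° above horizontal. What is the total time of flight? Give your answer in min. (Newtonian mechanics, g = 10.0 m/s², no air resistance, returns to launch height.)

v₀ = 44.74 mph × 0.44704 = 20.0006 m/s
T = 2 × v₀ × sin(θ) / g = 2 × 20.0006 × sin(40°) / 10.0 = 2 × 20.0006 × 0.642788 / 10.0 = 2.57123 s
T = 2.57123 s / 60.0 = 0.04285 min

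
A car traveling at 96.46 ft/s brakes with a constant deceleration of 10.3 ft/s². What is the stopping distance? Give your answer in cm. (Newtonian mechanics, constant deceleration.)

v₀ = 96.46 ft/s × 0.3048 = 29.401 m/s
a = 10.3 ft/s² × 0.3048 = 3.13944 m/s²
d = v₀² / (2a) = 29.401² / (2 × 3.13944) = 864.419 / 6.27888 = 137.671 m
d = 137.671 m / 0.01 = 13770 cm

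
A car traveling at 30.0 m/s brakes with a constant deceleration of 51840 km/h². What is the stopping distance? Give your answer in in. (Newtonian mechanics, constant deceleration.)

a = 51840 km/h² × 7.716049382716049e-05 = 4.0 m/s²
d = v₀² / (2a) = 30.0² / (2 × 4.0) = 900.0 / 8.0 = 112.5 m
d = 112.5 m / 0.0254 = 4429 in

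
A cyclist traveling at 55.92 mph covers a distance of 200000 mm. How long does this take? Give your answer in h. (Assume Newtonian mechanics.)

d = 200000 mm × 0.001 = 200.0 m
v = 55.92 mph × 0.44704 = 24.9985 m/s
t = d / v = 200.0 / 24.9985 = 8.00048 s
t = 8.00048 s / 3600.0 = 0.002222 h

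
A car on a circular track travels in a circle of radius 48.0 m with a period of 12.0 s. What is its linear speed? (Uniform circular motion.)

v = 2πr/T = 2π×48.0/12.0 = 25.13 m/s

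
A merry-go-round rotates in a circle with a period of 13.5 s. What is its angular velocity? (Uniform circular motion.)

ω = 2π/T = 2π/13.5 = 0.4654 rad/s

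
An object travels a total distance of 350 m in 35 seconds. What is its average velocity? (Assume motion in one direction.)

v_avg = Δd / Δt = 350 / 35 = 10.0 m/s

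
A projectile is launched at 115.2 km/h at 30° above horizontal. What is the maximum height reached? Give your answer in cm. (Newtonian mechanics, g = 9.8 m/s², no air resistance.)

v₀ = 115.2 km/h × 0.2777777777777778 = 32.0 m/s
H = v₀² × sin²(θ) / (2g) = 32.0² × sin(30°)² / (2 × 9.8) = 1024.0 × 0.25 / 19.6 = 13.0612 m
H = 13.0612 m / 0.01 = 1306 cm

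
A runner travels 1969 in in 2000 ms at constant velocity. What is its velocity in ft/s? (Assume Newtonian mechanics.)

d = 1969 in × 0.0254 = 50.0126 m
t = 2000 ms × 0.001 = 2.0 s
v = d / t = 50.0126 / 2.0 = 25.0063 m/s
v = 25.0063 m/s / 0.3048 = 82.04 ft/s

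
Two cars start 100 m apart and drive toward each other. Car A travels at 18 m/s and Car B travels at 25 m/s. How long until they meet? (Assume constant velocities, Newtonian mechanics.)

Combined speed: v_combined = 18 + 25 = 43 m/s
Time to meet: t = d/v_combined = 100/43 = 2.33 s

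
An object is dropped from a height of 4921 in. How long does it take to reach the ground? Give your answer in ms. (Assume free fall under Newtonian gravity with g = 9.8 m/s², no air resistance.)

h = 4921 in × 0.0254 = 124.993 m
t = √(2h/g) = √(2 × 124.993 / 9.8) = 5.05062 s
t = 5.05062 s / 0.001 = 5051 ms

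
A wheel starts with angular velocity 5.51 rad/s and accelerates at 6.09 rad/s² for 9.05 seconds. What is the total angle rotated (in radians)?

θ = ω₀t + ½αt² = 5.51×9.05 + ½×6.09×9.05² = 299.26 rad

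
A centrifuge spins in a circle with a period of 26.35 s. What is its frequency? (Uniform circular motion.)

f = 1/T = 1/26.35 = 0.038 Hz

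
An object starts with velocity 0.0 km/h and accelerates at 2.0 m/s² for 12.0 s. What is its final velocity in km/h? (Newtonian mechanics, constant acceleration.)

v₀ = 0.0 km/h × 0.2777777777777778 = 0.0 m/s
v = v₀ + a × t = 0.0 + 2.0 × 12.0 = 24.0 m/s
v = 24.0 m/s / 0.2777777777777778 = 86.4 km/h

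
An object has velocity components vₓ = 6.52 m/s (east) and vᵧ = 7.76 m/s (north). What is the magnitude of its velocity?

|v| = √(vₓ² + vᵧ²) = √(6.52² + 7.76²) = √(102.728) = 10.14 m/s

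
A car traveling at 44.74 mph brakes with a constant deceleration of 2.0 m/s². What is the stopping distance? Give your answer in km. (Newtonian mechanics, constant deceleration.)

v₀ = 44.74 mph × 0.44704 = 20.0006 m/s
d = v₀² / (2a) = 20.0006² / (2 × 2.0) = 400.024 / 4.0 = 100.006 m
d = 100.006 m / 1000.0 = 0.1 km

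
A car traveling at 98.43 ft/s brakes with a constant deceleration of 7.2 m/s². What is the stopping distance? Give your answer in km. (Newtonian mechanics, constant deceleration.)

v₀ = 98.43 ft/s × 0.3048 = 30.0015 m/s
d = v₀² / (2a) = 30.0015² / (2 × 7.2) = 900.09 / 14.4 = 62.5063 m
d = 62.5063 m / 1000.0 = 0.06251 km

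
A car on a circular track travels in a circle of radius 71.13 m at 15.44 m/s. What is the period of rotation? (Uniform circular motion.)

T = 2πr/v = 2π×71.13/15.44 = 28.95 s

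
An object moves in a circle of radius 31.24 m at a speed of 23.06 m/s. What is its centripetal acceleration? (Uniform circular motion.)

a_c = v²/r = 23.06²/31.24 = 531.7636/31.24 = 17.02 m/s²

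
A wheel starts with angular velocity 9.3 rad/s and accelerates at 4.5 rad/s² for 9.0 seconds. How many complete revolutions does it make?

θ = ω₀t + ½αt² = 9.3×9.0 + ½×4.5×9.0² = 265.95 rad
Total revolutions = θ/(2π) = 265.95/(2π) = 42.33
Complete revolutions = ⌊42.33⌋ = 42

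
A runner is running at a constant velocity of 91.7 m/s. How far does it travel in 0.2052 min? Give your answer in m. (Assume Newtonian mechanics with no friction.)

t = 0.2052 min × 60.0 = 12.312 s
d = v × t = 91.7 × 12.312 = 1129 m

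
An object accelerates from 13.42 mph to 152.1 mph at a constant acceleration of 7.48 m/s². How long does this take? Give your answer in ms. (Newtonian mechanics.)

v₀ = 13.42 mph × 0.44704 = 5.99928 m/s
v = 152.1 mph × 0.44704 = 67.9948 m/s
t = (v - v₀) / a = (67.9948 - 5.99928) / 7.48 = 8.28817 s
t = 8.28817 s / 0.001 = 8288 ms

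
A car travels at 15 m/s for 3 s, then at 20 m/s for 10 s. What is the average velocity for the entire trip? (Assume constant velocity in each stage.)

d₁ = v₁t₁ = 15 × 3 = 45 m
d₂ = v₂t₂ = 20 × 10 = 200 m
d_total = 245 m, t_total = 13 s
v_avg = d_total/t_total = 245/13 = 18.85 m/s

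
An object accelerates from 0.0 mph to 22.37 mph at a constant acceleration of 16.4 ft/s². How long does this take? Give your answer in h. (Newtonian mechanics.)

v₀ = 0.0 mph × 0.44704 = 0.0 m/s
v = 22.37 mph × 0.44704 = 10.0003 m/s
a = 16.4 ft/s² × 0.3048 = 4.99872 m/s²
t = (v - v₀) / a = (10.0003 - 0.0) / 4.99872 = 2.00057 s
t = 2.00057 s / 3600.0 = 0.0005557 h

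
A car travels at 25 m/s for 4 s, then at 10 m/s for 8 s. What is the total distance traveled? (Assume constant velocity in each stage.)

d₁ = v₁t₁ = 25 × 4 = 100 m
d₂ = v₂t₂ = 10 × 8 = 80 m
d_total = 100 + 80 = 180 m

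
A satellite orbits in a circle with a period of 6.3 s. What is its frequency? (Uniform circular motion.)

f = 1/T = 1/6.3 = 0.1587 Hz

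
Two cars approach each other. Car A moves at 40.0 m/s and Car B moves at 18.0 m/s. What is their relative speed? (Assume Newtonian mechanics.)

v_rel = v_A + v_B = 40.0 + 18.0 = 58.0 m/s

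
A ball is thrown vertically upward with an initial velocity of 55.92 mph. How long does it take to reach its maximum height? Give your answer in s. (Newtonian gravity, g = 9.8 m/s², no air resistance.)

v₀ = 55.92 mph × 0.44704 = 24.9985 m/s
t_up = v₀ / g = 24.9985 / 9.8 = 2.551 s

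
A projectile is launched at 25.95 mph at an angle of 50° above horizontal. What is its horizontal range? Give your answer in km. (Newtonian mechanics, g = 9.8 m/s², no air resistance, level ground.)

v₀ = 25.95 mph × 0.44704 = 11.6007 m/s
R = v₀² × sin(2θ) / g = 11.6007² × sin(2 × 50°) / 9.8 = 134.576 × 0.984808 / 9.8 = 13.5236 m
R = 13.5236 m / 1000.0 = 0.01352 km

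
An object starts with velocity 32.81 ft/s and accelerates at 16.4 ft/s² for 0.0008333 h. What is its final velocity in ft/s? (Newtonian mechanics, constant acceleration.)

v₀ = 32.81 ft/s × 0.3048 = 10.0005 m/s
a = 16.4 ft/s² × 0.3048 = 4.99872 m/s²
t = 0.0008333 h × 3600.0 = 2.99988 s
v = v₀ + a × t = 10.0005 + 4.99872 × 2.99988 = 24.9961 m/s
v = 24.9961 m/s / 0.3048 = 82.01 ft/s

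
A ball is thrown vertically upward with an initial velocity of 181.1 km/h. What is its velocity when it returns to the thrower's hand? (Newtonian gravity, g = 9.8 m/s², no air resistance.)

By conservation of energy (no air resistance), the ball returns to the throw height with the same speed as launch, but directed downward.
|v_ground| = v₀ = 181.1 km/h
v_ground = 181.1 km/h (downward)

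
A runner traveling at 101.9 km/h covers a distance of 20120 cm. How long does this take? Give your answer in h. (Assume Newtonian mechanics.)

d = 20120 cm × 0.01 = 201.2 m
v = 101.9 km/h × 0.2777777777777778 = 28.3056 m/s
t = d / v = 201.2 / 28.3056 = 7.10813 s
t = 7.10813 s / 3600.0 = 0.001974 h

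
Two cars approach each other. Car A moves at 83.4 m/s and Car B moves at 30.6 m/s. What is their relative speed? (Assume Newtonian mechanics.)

v_rel = v_A + v_B = 83.4 + 30.6 = 114.0 m/s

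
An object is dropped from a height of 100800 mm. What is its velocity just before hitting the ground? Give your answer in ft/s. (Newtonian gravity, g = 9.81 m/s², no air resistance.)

h = 100800 mm × 0.001 = 100.8 m
v = √(2gh) = √(2 × 9.81 × 100.8) = 44.4713 m/s
v = 44.4713 m/s / 0.3048 = 145.9 ft/s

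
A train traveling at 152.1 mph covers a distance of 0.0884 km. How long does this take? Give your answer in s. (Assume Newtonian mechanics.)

d = 0.0884 km × 1000.0 = 88.4 m
v = 152.1 mph × 0.44704 = 67.9948 m/s
t = d / v = 88.4 / 67.9948 = 1.3 s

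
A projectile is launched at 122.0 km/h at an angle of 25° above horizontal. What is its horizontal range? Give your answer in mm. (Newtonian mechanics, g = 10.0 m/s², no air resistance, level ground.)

v₀ = 122.0 km/h × 0.2777777777777778 = 33.8889 m/s
R = v₀² × sin(2θ) / g = 33.8889² × sin(2 × 25°) / 10.0 = 1148.46 × 0.766044 / 10.0 = 87.9771 m
R = 87.9771 m / 0.001 = 87980 mm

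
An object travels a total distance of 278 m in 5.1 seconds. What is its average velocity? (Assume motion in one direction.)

v_avg = Δd / Δt = 278 / 5.1 = 54.51 m/s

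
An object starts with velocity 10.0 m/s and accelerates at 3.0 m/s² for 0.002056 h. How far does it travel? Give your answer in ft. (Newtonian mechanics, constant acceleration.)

t = 0.002056 h × 3600.0 = 7.4016 s
d = v₀ × t + ½ × a × t² = 10.0 × 7.4016 + 0.5 × 3.0 × 7.4016² = 156.192 m
d = 156.192 m / 0.3048 = 512.4 ft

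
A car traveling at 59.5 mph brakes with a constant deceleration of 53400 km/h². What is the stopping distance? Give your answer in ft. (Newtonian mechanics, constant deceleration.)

v₀ = 59.5 mph × 0.44704 = 26.5989 m/s
a = 53400 km/h² × 7.716049382716049e-05 = 4.12037 m/s²
d = v₀² / (2a) = 26.5989² / (2 × 4.12037) = 707.501 / 8.24074 = 85.8541 m
d = 85.8541 m / 0.3048 = 281.7 ft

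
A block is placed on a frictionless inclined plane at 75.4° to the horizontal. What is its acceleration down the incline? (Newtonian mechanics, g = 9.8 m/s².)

a = g sin(θ) = 9.8 × sin(75.4°) = 9.8 × 0.9677 = 9.48 m/s²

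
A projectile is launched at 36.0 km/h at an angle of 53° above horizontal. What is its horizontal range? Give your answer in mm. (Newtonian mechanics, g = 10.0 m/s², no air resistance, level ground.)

v₀ = 36.0 km/h × 0.2777777777777778 = 10.0 m/s
R = v₀² × sin(2θ) / g = 10.0² × sin(2 × 53°) / 10.0 = 100.0 × 0.961262 / 10.0 = 9.61262 m
R = 9.61262 m / 0.001 = 9613 mm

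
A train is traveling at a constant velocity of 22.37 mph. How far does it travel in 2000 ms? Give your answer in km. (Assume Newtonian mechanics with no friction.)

v = 22.37 mph × 0.44704 = 10.0003 m/s
t = 2000 ms × 0.001 = 2.0 s
d = v × t = 10.0003 × 2.0 = 20.0006 m
d = 20.0006 m / 1000.0 = 0.02 km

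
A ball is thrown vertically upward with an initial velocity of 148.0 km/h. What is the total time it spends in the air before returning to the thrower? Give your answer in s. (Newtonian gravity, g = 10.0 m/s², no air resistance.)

v₀ = 148.0 km/h × 0.2777777777777778 = 41.1111 m/s
t_total = 2 × v₀ / g = 2 × 41.1111 / 10.0 = 8.222 s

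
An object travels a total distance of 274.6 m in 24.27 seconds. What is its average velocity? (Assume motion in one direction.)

v_avg = Δd / Δt = 274.6 / 24.27 = 11.31 m/s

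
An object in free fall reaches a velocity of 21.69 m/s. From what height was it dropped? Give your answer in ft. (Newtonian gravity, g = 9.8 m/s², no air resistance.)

h = v² / (2g) = 21.69² / (2 × 9.8) = 24.0029 m
h = 24.0029 m / 0.3048 = 78.75 ft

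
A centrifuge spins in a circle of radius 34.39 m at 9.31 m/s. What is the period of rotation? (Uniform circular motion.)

T = 2πr/v = 2π×34.39/9.31 = 23.21 s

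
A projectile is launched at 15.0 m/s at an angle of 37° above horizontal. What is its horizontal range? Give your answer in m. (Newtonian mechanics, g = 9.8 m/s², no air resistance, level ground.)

R = v₀² × sin(2θ) / g = 15.0² × sin(2 × 37°) / 9.8 = 225.0 × 0.961262 / 9.8 = 22.07 m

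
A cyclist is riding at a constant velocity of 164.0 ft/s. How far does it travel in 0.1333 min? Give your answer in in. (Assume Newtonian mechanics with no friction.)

v = 164.0 ft/s × 0.3048 = 49.9872 m/s
t = 0.1333 min × 60.0 = 7.998 s
d = v × t = 49.9872 × 7.998 = 399.798 m
d = 399.798 m / 0.0254 = 15740 in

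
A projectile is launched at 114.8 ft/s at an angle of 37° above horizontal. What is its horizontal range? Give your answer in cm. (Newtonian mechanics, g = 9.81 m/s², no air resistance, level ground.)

v₀ = 114.8 ft/s × 0.3048 = 34.991 m/s
R = v₀² × sin(2θ) / g = 34.991² × sin(2 × 37°) / 9.81 = 1224.37 × 0.961262 / 9.81 = 119.974 m
R = 119.974 m / 0.01 = 12000 cm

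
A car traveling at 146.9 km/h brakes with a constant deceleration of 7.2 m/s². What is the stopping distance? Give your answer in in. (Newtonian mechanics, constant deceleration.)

v₀ = 146.9 km/h × 0.2777777777777778 = 40.8056 m/s
d = v₀² / (2a) = 40.8056² / (2 × 7.2) = 1665.1 / 14.4 = 115.632 m
d = 115.632 m / 0.0254 = 4552 in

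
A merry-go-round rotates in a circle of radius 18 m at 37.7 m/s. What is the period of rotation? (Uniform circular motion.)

T = 2πr/v = 2π×18/37.7 = 3.0 s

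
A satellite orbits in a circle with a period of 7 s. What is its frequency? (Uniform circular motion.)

f = 1/T = 1/7 = 0.1429 Hz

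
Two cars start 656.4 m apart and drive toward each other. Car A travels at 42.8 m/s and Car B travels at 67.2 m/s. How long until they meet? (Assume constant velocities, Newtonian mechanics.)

Combined speed: v_combined = 42.8 + 67.2 = 110.0 m/s
Time to meet: t = d/v_combined = 656.4/110.0 = 5.97 s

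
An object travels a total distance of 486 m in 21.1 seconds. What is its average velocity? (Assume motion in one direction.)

v_avg = Δd / Δt = 486 / 21.1 = 23.03 m/s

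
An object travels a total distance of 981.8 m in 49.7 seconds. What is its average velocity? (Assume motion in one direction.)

v_avg = Δd / Δt = 981.8 / 49.7 = 19.75 m/s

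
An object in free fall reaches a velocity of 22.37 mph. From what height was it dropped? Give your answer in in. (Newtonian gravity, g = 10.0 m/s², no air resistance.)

v = 22.37 mph × 0.44704 = 10.0003 m/s
h = v² / (2g) = 10.0003² / (2 × 10.0) = 5.0003 m
h = 5.0003 m / 0.0254 = 196.9 in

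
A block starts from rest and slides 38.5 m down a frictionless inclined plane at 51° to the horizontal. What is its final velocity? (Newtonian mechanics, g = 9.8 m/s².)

a = g sin(θ) = 9.8 × sin(51°) = 7.616 m/s²
v = √(2ad) = √(2 × 7.616 × 38.5) = 24.22 m/s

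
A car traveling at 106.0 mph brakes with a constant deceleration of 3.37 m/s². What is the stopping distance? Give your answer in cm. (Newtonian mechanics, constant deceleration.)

v₀ = 106.0 mph × 0.44704 = 47.3862 m/s
d = v₀² / (2a) = 47.3862² / (2 × 3.37) = 2245.45 / 6.74 = 333.153 m
d = 333.153 m / 0.01 = 33320 cm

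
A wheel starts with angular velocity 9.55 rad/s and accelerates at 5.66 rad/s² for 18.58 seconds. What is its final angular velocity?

ω = ω₀ + αt = 9.55 + 5.66 × 18.58 = 114.71 rad/s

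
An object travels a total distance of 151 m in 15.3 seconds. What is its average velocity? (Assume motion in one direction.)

v_avg = Δd / Δt = 151 / 15.3 = 9.87 m/s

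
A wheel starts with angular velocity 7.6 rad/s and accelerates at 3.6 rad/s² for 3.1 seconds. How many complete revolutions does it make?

θ = ω₀t + ½αt² = 7.6×3.1 + ½×3.6×3.1² = 40.858 rad
Total revolutions = θ/(2π) = 40.858/(2π) = 6.5
Complete revolutions = ⌊6.5⌋ = 6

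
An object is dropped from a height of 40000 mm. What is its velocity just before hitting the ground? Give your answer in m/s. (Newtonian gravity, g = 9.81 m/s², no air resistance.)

h = 40000 mm × 0.001 = 40.0 m
v = √(2gh) = √(2 × 9.81 × 40.0) = 28.01 m/s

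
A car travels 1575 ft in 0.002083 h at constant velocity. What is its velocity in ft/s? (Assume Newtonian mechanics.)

d = 1575 ft × 0.3048 = 480.06 m
t = 0.002083 h × 3600.0 = 7.4988 s
v = d / t = 480.06 / 7.4988 = 64.0182 m/s
v = 64.0182 m/s / 0.3048 = 210.0 ft/s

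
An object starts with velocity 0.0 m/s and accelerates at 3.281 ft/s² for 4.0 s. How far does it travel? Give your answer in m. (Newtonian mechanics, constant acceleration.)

a = 3.281 ft/s² × 0.3048 = 1.00005 m/s²
d = v₀ × t + ½ × a × t² = 0.0 × 4.0 + 0.5 × 1.00005 × 4.0² = 8.0 m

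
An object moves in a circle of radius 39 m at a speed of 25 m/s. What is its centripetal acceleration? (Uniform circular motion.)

a_c = v²/r = 25²/39 = 625/39 = 16.03 m/s²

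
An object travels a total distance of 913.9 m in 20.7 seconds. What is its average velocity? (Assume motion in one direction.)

v_avg = Δd / Δt = 913.9 / 20.7 = 44.15 m/s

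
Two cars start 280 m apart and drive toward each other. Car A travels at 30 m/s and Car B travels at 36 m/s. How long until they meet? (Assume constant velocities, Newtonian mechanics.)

Combined speed: v_combined = 30 + 36 = 66 m/s
Time to meet: t = d/v_combined = 280/66 = 4.24 s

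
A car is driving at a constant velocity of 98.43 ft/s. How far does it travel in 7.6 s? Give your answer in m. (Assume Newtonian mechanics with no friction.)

v = 98.43 ft/s × 0.3048 = 30.0015 m/s
d = v × t = 30.0015 × 7.6 = 228.0 m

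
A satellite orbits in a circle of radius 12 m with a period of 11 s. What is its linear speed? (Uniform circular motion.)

v = 2πr/T = 2π×12/11 = 6.85 m/s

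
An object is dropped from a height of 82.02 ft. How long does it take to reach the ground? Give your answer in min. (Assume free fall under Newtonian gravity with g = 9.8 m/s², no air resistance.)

h = 82.02 ft × 0.3048 = 24.9997 m
t = √(2h/g) = √(2 × 24.9997 / 9.8) = 2.25876 s
t = 2.25876 s / 60.0 = 0.03765 min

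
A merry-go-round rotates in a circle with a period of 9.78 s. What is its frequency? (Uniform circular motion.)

f = 1/T = 1/9.78 = 0.1022 Hz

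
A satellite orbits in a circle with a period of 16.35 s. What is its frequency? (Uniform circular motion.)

f = 1/T = 1/16.35 = 0.0612 Hz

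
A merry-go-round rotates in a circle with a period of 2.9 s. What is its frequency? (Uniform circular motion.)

f = 1/T = 1/2.9 = 0.3448 Hz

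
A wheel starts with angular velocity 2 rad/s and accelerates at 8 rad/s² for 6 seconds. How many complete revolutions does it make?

θ = ω₀t + ½αt² = 2×6 + ½×8×6² = 156.0 rad
Total revolutions = θ/(2π) = 156.0/(2π) = 24.83
Complete revolutions = ⌊24.83⌋ = 24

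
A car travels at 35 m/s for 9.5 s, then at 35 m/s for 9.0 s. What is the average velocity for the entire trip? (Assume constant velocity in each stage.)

d₁ = v₁t₁ = 35 × 9.5 = 332.5 m
d₂ = v₂t₂ = 35 × 9.0 = 315.0 m
d_total = 647.5 m, t_total = 18.5 s
v_avg = d_total/t_total = 647.5/18.5 = 35.0 m/s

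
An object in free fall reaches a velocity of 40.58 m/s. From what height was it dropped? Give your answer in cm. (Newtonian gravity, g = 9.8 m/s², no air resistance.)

h = v² / (2g) = 40.58² / (2 × 9.8) = 84.0172 m
h = 84.0172 m / 0.01 = 8402 cm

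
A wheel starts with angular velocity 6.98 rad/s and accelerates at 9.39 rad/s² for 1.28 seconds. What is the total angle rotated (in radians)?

θ = ω₀t + ½αt² = 6.98×1.28 + ½×9.39×1.28² = 16.63 rad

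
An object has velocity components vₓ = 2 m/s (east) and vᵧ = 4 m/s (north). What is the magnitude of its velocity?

|v| = √(vₓ² + vᵧ²) = √(2² + 4²) = √(20) = 4.47 m/s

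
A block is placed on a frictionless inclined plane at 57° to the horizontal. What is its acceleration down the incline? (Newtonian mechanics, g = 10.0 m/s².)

a = g sin(θ) = 10.0 × sin(57°) = 10.0 × 0.8387 = 8.39 m/s²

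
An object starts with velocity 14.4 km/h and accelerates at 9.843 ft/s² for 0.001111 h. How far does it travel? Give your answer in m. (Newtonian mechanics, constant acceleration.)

v₀ = 14.4 km/h × 0.2777777777777778 = 4.0 m/s
a = 9.843 ft/s² × 0.3048 = 3.00015 m/s²
t = 0.001111 h × 3600.0 = 3.9996 s
d = v₀ × t + ½ × a × t² = 4.0 × 3.9996 + 0.5 × 3.00015 × 3.9996² = 39.99 m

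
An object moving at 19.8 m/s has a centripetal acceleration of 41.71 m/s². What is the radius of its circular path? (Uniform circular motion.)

r = v²/a_c = 19.8²/41.71 = 9.4 m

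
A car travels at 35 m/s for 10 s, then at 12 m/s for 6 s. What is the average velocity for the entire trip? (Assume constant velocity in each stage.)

d₁ = v₁t₁ = 35 × 10 = 350 m
d₂ = v₂t₂ = 12 × 6 = 72 m
d_total = 422 m, t_total = 16 s
v_avg = d_total/t_total = 422/16 = 26.38 m/s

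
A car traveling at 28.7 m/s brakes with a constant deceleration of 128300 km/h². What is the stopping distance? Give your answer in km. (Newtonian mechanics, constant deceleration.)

a = 128300 km/h² × 7.716049382716049e-05 = 9.89969 m/s²
d = v₀² / (2a) = 28.7² / (2 × 9.89969) = 823.69 / 19.7994 = 41.6018 m
d = 41.6018 m / 1000.0 = 0.0416 km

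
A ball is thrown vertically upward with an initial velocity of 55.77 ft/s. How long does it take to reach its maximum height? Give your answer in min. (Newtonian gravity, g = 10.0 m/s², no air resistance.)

v₀ = 55.77 ft/s × 0.3048 = 16.9987 m/s
t_up = v₀ / g = 16.9987 / 10.0 = 1.69987 s
t_up = 1.69987 s / 60.0 = 0.02833 min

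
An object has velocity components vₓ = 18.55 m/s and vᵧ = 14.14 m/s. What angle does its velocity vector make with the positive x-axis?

θ = arctan(vᵧ/vₓ) = arctan(14.14/18.55) = 37.32°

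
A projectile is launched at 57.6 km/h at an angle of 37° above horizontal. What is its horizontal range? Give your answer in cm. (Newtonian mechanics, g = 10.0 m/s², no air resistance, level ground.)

v₀ = 57.6 km/h × 0.2777777777777778 = 16.0 m/s
R = v₀² × sin(2θ) / g = 16.0² × sin(2 × 37°) / 10.0 = 256.0 × 0.961262 / 10.0 = 24.6083 m
R = 24.6083 m / 0.01 = 2461 cm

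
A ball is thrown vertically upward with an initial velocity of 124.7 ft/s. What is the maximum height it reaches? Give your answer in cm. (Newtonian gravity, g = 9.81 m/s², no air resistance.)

v₀ = 124.7 ft/s × 0.3048 = 38.0086 m/s
h_max = v₀² / (2g) = 38.0086² / (2 × 9.81) = 1444.65 / 19.62 = 73.6315 m
h_max = 73.6315 m / 0.01 = 7363 cm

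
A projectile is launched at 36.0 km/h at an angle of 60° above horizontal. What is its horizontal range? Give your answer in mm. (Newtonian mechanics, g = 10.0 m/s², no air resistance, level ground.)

v₀ = 36.0 km/h × 0.2777777777777778 = 10.0 m/s
R = v₀² × sin(2θ) / g = 10.0² × sin(2 × 60°) / 10.0 = 100.0 × 0.866025 / 10.0 = 8.66025 m
R = 8.66025 m / 0.001 = 8660 mm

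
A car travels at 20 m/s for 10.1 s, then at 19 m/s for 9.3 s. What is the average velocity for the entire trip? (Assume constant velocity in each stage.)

d₁ = v₁t₁ = 20 × 10.1 = 202.0 m
d₂ = v₂t₂ = 19 × 9.3 = 176.7 m
d_total = 378.7 m, t_total = 19.4 s
v_avg = d_total/t_total = 378.7/19.4 = 19.52 m/s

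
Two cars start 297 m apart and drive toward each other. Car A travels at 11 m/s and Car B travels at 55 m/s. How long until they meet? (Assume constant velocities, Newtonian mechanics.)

Combined speed: v_combined = 11 + 55 = 66 m/s
Time to meet: t = d/v_combined = 297/66 = 4.5 s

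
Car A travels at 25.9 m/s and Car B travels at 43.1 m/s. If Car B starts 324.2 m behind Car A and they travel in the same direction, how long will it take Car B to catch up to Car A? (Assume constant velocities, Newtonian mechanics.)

Relative speed: v_rel = 43.1 - 25.9 = 17.2 m/s
Time to catch: t = d₀/v_rel = 324.2/17.2 = 18.85 s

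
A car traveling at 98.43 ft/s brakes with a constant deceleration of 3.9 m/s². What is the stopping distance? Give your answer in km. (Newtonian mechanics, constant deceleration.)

v₀ = 98.43 ft/s × 0.3048 = 30.0015 m/s
d = v₀² / (2a) = 30.0015² / (2 × 3.9) = 900.09 / 7.8 = 115.396 m
d = 115.396 m / 1000.0 = 0.1154 km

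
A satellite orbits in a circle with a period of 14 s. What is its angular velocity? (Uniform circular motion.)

ω = 2π/T = 2π/14 = 0.4488 rad/s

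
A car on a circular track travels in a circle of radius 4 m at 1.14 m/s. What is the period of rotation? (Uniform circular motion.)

T = 2πr/v = 2π×4/1.14 = 22.05 s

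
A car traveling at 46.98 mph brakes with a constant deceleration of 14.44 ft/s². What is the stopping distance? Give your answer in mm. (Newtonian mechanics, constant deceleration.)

v₀ = 46.98 mph × 0.44704 = 21.0019 m/s
a = 14.44 ft/s² × 0.3048 = 4.40131 m/s²
d = v₀² / (2a) = 21.0019² / (2 × 4.40131) = 441.08 / 8.80262 = 50.1078 m
d = 50.1078 m / 0.001 = 50110 mm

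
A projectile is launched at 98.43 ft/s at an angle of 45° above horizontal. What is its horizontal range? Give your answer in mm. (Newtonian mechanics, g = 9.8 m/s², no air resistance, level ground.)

v₀ = 98.43 ft/s × 0.3048 = 30.0015 m/s
R = v₀² × sin(2θ) / g = 30.0015² × sin(2 × 45°) / 9.8 = 900.09 × 1.0 / 9.8 = 91.8459 m
R = 91.8459 m / 0.001 = 91850 mm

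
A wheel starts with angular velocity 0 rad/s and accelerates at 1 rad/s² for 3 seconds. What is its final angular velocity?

ω = ω₀ + αt = 0 + 1 × 3 = 3 rad/s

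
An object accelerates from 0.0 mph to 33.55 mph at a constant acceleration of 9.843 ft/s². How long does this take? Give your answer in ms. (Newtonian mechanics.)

v₀ = 0.0 mph × 0.44704 = 0.0 m/s
v = 33.55 mph × 0.44704 = 14.9982 m/s
a = 9.843 ft/s² × 0.3048 = 3.00015 m/s²
t = (v - v₀) / a = (14.9982 - 0.0) / 3.00015 = 4.99915 s
t = 4.99915 s / 0.001 = 4999 ms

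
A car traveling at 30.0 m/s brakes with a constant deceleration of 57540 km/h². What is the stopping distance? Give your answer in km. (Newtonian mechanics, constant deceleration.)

a = 57540 km/h² × 7.716049382716049e-05 = 4.43981 m/s²
d = v₀² / (2a) = 30.0² / (2 × 4.43981) = 900.0 / 8.87962 = 101.356 m
d = 101.356 m / 1000.0 = 0.1014 km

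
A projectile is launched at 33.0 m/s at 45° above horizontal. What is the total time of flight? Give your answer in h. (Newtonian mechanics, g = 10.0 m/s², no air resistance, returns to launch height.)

T = 2 × v₀ × sin(θ) / g = 2 × 33.0 × sin(45°) / 10.0 = 2 × 33.0 × 0.707107 / 10.0 = 4.66691 s
T = 4.66691 s / 3600.0 = 0.001296 h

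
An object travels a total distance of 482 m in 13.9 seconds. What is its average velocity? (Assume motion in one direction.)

v_avg = Δd / Δt = 482 / 13.9 = 34.68 m/s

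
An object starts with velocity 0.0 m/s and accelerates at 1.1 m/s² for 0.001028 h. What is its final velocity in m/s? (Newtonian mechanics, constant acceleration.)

t = 0.001028 h × 3600.0 = 3.7008 s
v = v₀ + a × t = 0.0 + 1.1 × 3.7008 = 4.071 m/s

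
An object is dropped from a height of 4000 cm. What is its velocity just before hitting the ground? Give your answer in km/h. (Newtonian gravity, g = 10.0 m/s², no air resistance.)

h = 4000 cm × 0.01 = 40.0 m
v = √(2gh) = √(2 × 10.0 × 40.0) = 28.2843 m/s
v = 28.2843 m/s / 0.2777777777777778 = 101.8 km/h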